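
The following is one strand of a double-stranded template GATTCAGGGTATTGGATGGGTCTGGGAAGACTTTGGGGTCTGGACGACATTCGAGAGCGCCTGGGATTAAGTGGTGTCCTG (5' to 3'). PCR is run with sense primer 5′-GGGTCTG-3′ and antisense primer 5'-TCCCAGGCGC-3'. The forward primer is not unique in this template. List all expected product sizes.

49 bp, 31 bp

The forward primer GGGTCTG matches the top strand at positions 18–24, 36–42.
The reverse primer's reverse complement is GCGCCTGGGA, matching at positions 57–66.
Each forward site pairs with the reverse site to give a product ending at position 66: sizes 49, 31 bp.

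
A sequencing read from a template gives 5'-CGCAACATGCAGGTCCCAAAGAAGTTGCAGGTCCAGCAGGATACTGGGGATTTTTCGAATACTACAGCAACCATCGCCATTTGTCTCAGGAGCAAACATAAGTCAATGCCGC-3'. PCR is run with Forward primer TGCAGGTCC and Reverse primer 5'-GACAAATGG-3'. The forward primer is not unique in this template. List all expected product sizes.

The forward primer TGCAGGTCC matches the top strand at positions 8–16, 26–34.
The reverse primer's reverse complement is CCATTTGTC, matching at positions 77–85.
Each forward site pairs with the reverse site to give a product ending at position 85: sizes 78, 60 bp.

78 bp, 60 bp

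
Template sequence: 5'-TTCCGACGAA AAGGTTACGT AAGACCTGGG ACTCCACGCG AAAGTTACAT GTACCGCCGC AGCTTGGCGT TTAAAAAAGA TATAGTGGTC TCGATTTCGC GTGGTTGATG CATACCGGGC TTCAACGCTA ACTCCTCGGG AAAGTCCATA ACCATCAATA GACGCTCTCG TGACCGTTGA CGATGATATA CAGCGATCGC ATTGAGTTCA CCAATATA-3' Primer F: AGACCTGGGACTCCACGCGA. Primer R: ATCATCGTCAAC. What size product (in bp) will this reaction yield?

The forward primer matches the template at positions 22–41.
Taking the reverse complement of ATCATCGTCAAC gives GTTGACGATGAT, found at positions 176–187 on the template; the primer anneals here to the top strand with its 3' end pointing upstream.
The product runs from position 22 to position 187, so its length is 187 − 22 + 1 = 166 bp.

166 bp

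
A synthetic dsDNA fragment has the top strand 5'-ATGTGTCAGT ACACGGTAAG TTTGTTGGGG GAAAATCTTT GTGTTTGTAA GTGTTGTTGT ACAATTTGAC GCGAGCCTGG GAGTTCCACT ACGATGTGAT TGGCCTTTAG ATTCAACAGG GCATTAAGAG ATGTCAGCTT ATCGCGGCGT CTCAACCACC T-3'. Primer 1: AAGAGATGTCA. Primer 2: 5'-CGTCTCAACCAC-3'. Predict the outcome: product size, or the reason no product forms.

No product — both primers anneal to the same strand and extend in the same direction.

Primer 1 (AAGAGATGTCA) matches the top strand at positions 126–136 (3' end points downstream).
Primer 2 (CGTCTCAACCAC) also matches the top strand directly, at positions 148–159 — its reverse complement GTGGTTGAGACG is not present.
Both primers anneal to the bottom strand with 3' ends pointing the same way, so neither can prime synthesis back toward the other.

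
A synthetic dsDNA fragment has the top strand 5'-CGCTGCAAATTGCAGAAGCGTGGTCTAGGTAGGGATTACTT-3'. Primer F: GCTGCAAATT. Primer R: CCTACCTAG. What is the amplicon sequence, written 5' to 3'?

5'-GCTGCAAATTGCAGAAGCGTGGTCTAGGTAGG-3'

The forward primer matches the template at positions 2–11.
Taking the reverse complement of CCTACCTAG gives CTAGGTAGG, found at positions 25–33 on the template; the primer anneals here to the top strand with its 3' end pointing upstream.
The product is the template from position 2 through 33 (32 bp).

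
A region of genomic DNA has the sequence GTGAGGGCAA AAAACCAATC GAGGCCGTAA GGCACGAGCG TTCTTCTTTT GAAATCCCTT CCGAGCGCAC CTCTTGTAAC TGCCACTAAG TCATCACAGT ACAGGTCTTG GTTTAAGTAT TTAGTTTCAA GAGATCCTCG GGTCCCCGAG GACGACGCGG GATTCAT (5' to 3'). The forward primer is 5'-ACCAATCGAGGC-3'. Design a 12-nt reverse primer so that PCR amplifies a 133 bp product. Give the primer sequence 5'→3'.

The forward primer binds at positions 14–25, so a 133 bp product ends at position 14 + 133 − 1 = 146.
The reverse primer anneals to the top strand over positions 135–146, i.e. to TCCTCGGGTCCC.
Its sequence written 5'→3' is the reverse complement: GGGACCCGAGGA.

5'-GGGACCCGAGGA-3'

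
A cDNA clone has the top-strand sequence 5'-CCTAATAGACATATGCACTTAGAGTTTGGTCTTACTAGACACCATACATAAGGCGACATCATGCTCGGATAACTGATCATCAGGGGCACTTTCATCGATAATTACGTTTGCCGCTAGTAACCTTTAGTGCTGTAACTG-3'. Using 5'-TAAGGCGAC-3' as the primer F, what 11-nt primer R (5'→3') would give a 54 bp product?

The forward primer binds at positions 49–57, so a 54 bp product ends at position 49 + 54 − 1 = 102.
The reverse primer anneals to the top strand over positions 92–102, i.e. to TCATCGATAAT.
Its sequence written 5'→3' is the reverse complement: ATTATCGATGA.

5'-ATTATCGATGA-3'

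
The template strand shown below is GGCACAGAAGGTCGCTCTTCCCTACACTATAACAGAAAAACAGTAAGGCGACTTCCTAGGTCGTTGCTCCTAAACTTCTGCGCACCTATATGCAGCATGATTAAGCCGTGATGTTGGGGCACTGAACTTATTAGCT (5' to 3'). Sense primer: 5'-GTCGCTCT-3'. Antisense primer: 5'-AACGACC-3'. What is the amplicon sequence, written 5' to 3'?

5'-GTCGCTCTTCCCTACACTATAACAGAAAAACAGTAAGGCGACTTCCTAGGTCGTT-3'

Forward primer GTCGCTCT is found on the top strand at positions 11–18.
Taking the reverse complement of AACGACC gives GGTCGTT, found at positions 59–65 on the template; the primer anneals here to the top strand with its 3' end pointing upstream.
The product is the template from position 11 through 65 (55 bp).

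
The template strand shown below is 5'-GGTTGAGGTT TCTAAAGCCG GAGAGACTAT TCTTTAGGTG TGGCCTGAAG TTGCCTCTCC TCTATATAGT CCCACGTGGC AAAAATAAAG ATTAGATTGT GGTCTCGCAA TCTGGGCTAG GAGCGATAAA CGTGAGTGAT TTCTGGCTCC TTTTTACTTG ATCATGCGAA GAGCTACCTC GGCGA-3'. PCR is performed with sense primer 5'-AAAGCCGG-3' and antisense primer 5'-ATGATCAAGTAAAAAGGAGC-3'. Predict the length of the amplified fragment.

152 bp

Scanning the template, AAAGCCGG occurs at positions 14–21; this primer anneals to the bottom strand there with its 3' end pointing downstream.
Reverse complement of the reverse primer: GCTCCTTTTTACTTGATCAT. This occurs on the top strand at positions 146–165.
Amplicon spans positions 14–165: 152 bp.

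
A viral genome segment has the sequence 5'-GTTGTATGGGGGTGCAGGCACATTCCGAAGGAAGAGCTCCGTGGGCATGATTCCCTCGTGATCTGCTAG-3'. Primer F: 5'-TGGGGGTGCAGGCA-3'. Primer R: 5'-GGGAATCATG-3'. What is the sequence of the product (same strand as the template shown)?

Forward primer TGGGGGTGCAGGCA is found on the top strand at positions 7–20.
The reverse primer's reverse complement is CATGATTCCC, which matches the template at positions 46–55.
The product is the template from position 7 through 55 (49 bp).

5'-TGGGGGTGCAGGCACATTCCGAAGGAAGAGCTCCGTGGGCATGATTCCC-3'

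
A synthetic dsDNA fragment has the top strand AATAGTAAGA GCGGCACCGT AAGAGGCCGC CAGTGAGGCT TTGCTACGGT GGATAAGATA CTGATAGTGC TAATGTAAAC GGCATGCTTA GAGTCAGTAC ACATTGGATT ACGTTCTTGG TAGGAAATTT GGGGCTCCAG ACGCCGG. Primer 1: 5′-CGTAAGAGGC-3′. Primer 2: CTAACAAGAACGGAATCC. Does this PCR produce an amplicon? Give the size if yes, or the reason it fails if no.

Primer 2 (CTAACAAGAACGGAATCC) does not match the top strand, and its reverse complement GGATTCCGTTCTTGTTAG does not match either.
With no annealing site for primer 2, no amplification occurs.

No product — primer 2 has no binding site in the template.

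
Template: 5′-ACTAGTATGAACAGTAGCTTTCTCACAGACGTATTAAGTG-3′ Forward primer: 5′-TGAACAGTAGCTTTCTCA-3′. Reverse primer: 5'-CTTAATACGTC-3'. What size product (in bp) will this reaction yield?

The forward primer matches the template at positions 8–25.
Reverse complement of the reverse primer: GACGTATTAAG. This occurs on the top strand at positions 28–38.
Amplicon spans positions 8–38: 31 bp.

31 bp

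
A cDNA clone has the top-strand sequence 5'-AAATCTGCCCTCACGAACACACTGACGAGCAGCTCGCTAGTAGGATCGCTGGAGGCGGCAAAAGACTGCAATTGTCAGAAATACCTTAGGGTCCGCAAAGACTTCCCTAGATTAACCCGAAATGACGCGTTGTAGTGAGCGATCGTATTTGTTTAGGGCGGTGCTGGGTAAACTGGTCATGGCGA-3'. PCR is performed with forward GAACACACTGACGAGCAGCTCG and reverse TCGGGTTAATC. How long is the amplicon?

106 bp

The forward primer matches the template at positions 15–36.
Reverse complement of the reverse primer: GATTAACCCGA. This occurs on the top strand at positions 110–120.
Product length = (reverse-primer end) − (forward-primer start) + 1 = 120 − 15 + 1 = 106 bp.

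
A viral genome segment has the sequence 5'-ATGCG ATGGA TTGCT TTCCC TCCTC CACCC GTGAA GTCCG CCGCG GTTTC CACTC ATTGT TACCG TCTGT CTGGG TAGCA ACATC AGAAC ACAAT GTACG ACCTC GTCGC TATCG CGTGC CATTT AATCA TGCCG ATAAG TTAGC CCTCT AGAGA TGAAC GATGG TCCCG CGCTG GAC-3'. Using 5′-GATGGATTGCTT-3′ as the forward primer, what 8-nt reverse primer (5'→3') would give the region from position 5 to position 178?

The product's 3' end on the top strand is position 178.
The reverse primer anneals to the top strand over positions 171–178, i.e. to CGCTGGAC.
Its sequence written 5'→3' is the reverse complement: GTCCAGCG.

5'-GTCCAGCG-3'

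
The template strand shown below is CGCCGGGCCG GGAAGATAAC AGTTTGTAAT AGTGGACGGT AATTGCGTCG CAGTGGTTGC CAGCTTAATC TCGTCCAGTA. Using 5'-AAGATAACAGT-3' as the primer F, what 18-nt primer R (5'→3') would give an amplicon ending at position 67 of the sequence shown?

5'-TAAGCTGGCAACCACTGC-3'

The forward primer binds at positions 13–23; the product's 3' end on the top strand is position 67.
The reverse primer anneals to the top strand over positions 50–67, i.e. to GCAGTGGTTGCCAGCTTA.
Its sequence written 5'→3' is the reverse complement: TAAGCTGGCAACCACTGC.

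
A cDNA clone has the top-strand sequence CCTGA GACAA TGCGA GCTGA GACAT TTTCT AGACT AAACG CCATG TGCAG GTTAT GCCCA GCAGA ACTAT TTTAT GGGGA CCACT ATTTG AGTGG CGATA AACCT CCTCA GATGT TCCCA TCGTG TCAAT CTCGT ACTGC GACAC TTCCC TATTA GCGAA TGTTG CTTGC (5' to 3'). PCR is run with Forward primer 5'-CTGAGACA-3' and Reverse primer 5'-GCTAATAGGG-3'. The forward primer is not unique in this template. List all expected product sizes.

The forward primer CTGAGACA matches the top strand at positions 2–9, 17–24.
The reverse primer's reverse complement is CCCTATTAGC, matching at positions 148–157.
Each forward site pairs with the reverse site to give a product ending at position 157: sizes 156, 141 bp.

156 bp, 141 bp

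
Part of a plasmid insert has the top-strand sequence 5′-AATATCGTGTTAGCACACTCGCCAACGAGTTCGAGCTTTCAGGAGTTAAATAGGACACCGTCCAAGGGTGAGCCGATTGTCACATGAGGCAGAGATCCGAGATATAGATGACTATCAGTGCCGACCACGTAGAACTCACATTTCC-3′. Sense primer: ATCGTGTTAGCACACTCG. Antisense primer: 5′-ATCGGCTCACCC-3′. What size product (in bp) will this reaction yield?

Scanning the template, ATCGTGTTAGCACACTCG occurs at positions 4–21; this primer anneals to the bottom strand there with its 3' end pointing downstream.
Reverse complement of the reverse primer: GGGTGAGCCGAT. This occurs on the top strand at positions 66–77.
Product length = (reverse-primer end) − (forward-primer start) + 1 = 77 − 4 + 1 = 74 bp.

74 bp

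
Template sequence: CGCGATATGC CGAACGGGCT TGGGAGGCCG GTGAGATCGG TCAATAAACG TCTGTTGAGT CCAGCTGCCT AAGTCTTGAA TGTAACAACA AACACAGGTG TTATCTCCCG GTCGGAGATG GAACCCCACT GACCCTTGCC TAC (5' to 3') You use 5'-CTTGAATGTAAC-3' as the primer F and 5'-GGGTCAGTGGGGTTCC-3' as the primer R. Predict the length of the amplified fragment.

Forward primer CTTGAATGTAAC is found on the top strand at positions 75–86.
Reverse complement of the reverse primer: GGAACCCCACTGACCC. This occurs on the top strand at positions 120–135.
The product runs from position 75 to position 135, so its length is 135 − 75 + 1 = 61 bp.

61 bp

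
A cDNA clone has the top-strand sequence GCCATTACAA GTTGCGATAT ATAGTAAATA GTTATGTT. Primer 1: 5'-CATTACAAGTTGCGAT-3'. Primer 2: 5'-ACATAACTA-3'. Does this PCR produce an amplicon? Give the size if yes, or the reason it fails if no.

Yes — a 35 bp product.

Primer 1 (CATTACAAGTTGCGAT) matches the top strand at positions 3–18; it acts as a forward primer.
Primer 2's reverse complement is TAGTTATGT, matching the top strand at positions 29–37; it acts as a reverse primer.
The 3' ends face each other across positions 3–37, giving a 35 bp product.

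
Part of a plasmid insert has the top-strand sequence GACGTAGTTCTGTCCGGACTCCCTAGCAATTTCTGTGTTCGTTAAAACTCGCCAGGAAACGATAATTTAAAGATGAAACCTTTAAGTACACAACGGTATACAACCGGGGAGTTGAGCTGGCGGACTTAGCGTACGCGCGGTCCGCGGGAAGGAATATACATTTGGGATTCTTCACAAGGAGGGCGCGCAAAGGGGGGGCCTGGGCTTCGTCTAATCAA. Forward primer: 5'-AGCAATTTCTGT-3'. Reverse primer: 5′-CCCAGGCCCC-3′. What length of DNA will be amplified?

Scanning the template, AGCAATTTCTGT occurs at positions 25–36; this primer anneals to the bottom strand there with its 3' end pointing downstream.
Taking the reverse complement of CCCAGGCCCC gives GGGGCCTGGG, found at positions 195–204 on the template; the primer anneals here to the top strand with its 3' end pointing upstream.
The product runs from position 25 to position 204, so its length is 204 − 25 + 1 = 180 bp.

180 bp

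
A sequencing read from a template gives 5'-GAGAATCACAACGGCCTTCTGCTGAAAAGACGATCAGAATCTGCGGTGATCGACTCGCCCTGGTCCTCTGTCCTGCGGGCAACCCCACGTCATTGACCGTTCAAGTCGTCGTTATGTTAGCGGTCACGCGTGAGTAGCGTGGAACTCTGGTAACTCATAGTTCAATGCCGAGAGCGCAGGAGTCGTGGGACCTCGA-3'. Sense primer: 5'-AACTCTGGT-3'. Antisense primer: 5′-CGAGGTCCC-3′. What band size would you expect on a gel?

53 bp

Forward primer AACTCTGGT is found on the top strand at positions 143–151.
The reverse primer's reverse complement is GGGACCTCG, which matches the template at positions 187–195.
Product length = (reverse-primer end) − (forward-primer start) + 1 = 195 − 143 + 1 = 53 bp.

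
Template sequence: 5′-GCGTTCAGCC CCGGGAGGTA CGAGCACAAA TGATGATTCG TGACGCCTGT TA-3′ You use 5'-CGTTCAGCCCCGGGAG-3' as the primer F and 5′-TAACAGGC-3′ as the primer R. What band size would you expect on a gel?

Forward primer CGTTCAGCCCCGGGAG is found on the top strand at positions 2–17.
Taking the reverse complement of TAACAGGC gives GCCTGTTA, found at positions 45–52 on the template; the primer anneals here to the top strand with its 3' end pointing upstream.
Amplicon spans positions 2–52: 51 bp.

51 bp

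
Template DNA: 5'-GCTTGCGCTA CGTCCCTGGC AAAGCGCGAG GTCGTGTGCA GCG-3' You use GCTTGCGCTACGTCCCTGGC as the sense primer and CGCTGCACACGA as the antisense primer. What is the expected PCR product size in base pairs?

43 bp

Forward primer GCTTGCGCTACGTCCCTGGC is found on the top strand at positions 1–20.
Taking the reverse complement of CGCTGCACACGA gives TCGTGTGCAGCG, found at positions 32–43 on the template; the primer anneals here to the top strand with its 3' end pointing upstream.
Product length = (reverse-primer end) − (forward-primer start) + 1 = 43 − 1 + 1 = 43 bp.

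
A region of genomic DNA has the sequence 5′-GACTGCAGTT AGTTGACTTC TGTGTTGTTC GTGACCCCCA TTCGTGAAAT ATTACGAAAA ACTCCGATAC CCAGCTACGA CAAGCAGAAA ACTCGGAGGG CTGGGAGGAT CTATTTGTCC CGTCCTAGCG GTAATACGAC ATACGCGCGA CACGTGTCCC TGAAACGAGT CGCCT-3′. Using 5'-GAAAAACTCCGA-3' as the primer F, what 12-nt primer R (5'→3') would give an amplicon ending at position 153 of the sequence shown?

The forward primer binds at positions 56–67; the product's 3' end on the top strand is position 153.
The reverse primer anneals to the top strand over positions 142–153, i.e. to TACGCGCGACAC.
Its sequence written 5'→3' is the reverse complement: GTGTCGCGCGTA.

5'-GTGTCGCGCGTA-3'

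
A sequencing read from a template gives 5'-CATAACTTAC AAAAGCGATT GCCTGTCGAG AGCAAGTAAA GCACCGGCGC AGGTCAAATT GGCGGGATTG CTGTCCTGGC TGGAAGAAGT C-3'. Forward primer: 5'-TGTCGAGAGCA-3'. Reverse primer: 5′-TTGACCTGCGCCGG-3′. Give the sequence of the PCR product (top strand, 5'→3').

5'-TGTCGAGAGCAAGTAAAGCACCGGCGCAGGTCAA-3'

Forward primer TGTCGAGAGCA is found on the top strand at positions 24–34.
Taking the reverse complement of TTGACCTGCGCCGG gives CCGGCGCAGGTCAA, found at positions 44–57 on the template; the primer anneals here to the top strand with its 3' end pointing upstream.
The product is the template from position 24 through 57 (34 bp).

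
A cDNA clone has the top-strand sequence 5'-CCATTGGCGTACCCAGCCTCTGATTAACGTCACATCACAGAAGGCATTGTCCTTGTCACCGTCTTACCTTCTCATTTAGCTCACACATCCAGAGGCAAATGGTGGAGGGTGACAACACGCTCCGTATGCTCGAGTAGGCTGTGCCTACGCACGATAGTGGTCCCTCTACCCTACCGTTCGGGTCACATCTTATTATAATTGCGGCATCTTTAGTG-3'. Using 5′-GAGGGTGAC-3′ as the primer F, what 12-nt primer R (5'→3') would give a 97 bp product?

The forward primer binds at positions 105–113, so a 97 bp product ends at position 105 + 97 − 1 = 201.
The reverse primer anneals to the top strand over positions 190–201, i.e. to TTATTATAATTG.
Its sequence written 5'→3' is the reverse complement: CAATTATAATAA.

5'-CAATTATAATAA-3'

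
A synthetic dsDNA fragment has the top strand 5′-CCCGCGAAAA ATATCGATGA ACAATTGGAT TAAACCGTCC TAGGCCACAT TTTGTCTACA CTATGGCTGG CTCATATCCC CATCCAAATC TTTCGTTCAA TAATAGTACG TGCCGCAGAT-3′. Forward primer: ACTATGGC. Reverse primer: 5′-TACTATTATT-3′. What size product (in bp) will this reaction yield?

49 bp

The forward primer matches the template at positions 60–67.
Taking the reverse complement of TACTATTATT gives AATAATAGTA, found at positions 99–108 on the template; the primer anneals here to the top strand with its 3' end pointing upstream.
The product runs from position 60 to position 108, so its length is 108 − 60 + 1 = 49 bp.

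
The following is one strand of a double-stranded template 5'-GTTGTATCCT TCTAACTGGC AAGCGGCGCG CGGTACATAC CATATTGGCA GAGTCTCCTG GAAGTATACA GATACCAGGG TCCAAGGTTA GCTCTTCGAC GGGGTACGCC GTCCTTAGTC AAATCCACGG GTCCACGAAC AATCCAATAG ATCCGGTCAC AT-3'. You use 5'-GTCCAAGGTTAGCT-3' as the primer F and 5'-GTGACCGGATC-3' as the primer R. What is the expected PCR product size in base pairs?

81 bp

The forward primer matches the template at positions 80–93.
Reverse complement of the reverse primer: GATCCGGTCAC. This occurs on the top strand at positions 150–160.
Amplicon spans positions 80–160: 81 bp.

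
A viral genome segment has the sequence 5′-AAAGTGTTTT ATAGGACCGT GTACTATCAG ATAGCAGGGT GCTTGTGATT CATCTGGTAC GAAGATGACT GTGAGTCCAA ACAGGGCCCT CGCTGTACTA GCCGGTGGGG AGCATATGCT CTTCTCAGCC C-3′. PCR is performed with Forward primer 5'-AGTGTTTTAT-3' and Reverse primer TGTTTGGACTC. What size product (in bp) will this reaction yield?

81 bp

Forward primer AGTGTTTTAT is found on the top strand at positions 3–12.
The reverse primer's reverse complement is GAGTCCAAACA, which matches the template at positions 73–83.
Product length = (reverse-primer end) − (forward-primer start) + 1 = 83 − 3 + 1 = 81 bp.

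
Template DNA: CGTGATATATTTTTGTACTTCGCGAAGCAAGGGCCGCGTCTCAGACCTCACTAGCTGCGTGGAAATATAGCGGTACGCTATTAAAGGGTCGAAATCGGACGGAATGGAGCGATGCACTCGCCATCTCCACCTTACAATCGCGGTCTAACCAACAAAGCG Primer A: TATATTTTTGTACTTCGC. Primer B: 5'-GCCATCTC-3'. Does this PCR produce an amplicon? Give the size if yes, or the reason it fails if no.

Primer A (TATATTTTTGTACTTCGC) matches the top strand at positions 6–23 (3' end points downstream).
Primer B (GCCATCTC) also matches the top strand directly, at positions 120–127 — its reverse complement GAGATGGC is not present.
Both primers anneal to the bottom strand with 3' ends pointing the same way, so neither can prime synthesis back toward the other.

No product — both primers anneal to the same strand and extend in the same direction.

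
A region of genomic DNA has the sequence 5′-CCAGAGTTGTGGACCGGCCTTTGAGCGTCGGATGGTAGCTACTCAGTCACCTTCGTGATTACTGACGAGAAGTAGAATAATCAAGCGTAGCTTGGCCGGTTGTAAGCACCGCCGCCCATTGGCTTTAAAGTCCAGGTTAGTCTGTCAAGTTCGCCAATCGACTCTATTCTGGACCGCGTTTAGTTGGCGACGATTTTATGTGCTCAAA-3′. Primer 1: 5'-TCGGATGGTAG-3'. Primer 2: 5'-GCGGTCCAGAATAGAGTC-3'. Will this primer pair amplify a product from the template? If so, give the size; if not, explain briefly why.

Primer 1 (TCGGATGGTAG) matches the top strand at positions 28–38; it acts as a forward primer.
Primer 2's reverse complement is GACTCTATTCTGGACCGC, matching the top strand at positions 160–177; it acts as a reverse primer.
The 3' ends face each other across positions 28–177, giving a 150 bp product.

Yes — a 150 bp product.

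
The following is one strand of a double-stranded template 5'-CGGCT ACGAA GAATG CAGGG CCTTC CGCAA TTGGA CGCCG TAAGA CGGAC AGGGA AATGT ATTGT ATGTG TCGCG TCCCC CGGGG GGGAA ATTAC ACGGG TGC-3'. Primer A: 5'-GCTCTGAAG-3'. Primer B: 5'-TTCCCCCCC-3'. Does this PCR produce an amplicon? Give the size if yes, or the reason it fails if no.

Primer A (GCTCTGAAG) does not match the top strand, and its reverse complement CTTCAGAGC does not match either.
With no annealing site for primer A, no amplification occurs.

No product — primer A has no binding site in the template.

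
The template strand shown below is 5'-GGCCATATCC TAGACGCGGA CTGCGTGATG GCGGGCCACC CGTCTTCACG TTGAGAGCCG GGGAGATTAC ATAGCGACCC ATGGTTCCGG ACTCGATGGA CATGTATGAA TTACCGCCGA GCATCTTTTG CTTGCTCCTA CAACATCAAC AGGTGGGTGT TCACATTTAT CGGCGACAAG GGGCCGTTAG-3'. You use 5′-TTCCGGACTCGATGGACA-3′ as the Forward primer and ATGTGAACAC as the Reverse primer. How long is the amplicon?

82 bp

The forward primer matches the template at positions 85–102.
The reverse primer's reverse complement is GTGTTCACAT, which matches the template at positions 157–166.
Amplicon spans positions 85–166: 82 bp.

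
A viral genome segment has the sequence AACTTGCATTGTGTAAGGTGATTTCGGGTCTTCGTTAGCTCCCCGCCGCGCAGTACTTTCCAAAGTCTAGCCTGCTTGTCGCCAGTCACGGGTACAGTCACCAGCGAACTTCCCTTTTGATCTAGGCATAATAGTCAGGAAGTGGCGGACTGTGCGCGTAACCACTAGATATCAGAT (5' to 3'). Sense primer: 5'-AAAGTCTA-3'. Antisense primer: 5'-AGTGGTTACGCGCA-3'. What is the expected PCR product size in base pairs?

Forward primer AAAGTCTA is found on the top strand at positions 62–69.
Taking the reverse complement of AGTGGTTACGCGCA gives TGCGCGTAACCACT, found at positions 153–166 on the template; the primer anneals here to the top strand with its 3' end pointing upstream.
Amplicon spans positions 62–166: 105 bp.

105 bp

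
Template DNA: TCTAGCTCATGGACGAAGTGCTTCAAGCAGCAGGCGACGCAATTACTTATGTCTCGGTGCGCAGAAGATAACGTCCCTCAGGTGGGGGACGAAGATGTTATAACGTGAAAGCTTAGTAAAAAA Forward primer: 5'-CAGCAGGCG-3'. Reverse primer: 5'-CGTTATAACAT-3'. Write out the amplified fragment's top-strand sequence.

The forward primer matches the template at positions 28–36.
Reverse complement of the reverse primer: ATGTTATAACG. This occurs on the top strand at positions 95–105.
The product is the template from position 28 through 105 (78 bp).

5'-CAGCAGGCGACGCAATTACTTATGTCTCGGTGCGCAGAAGATAACGTCCCTCAGGTGGGGGACGAAGATGTTATAACG-3'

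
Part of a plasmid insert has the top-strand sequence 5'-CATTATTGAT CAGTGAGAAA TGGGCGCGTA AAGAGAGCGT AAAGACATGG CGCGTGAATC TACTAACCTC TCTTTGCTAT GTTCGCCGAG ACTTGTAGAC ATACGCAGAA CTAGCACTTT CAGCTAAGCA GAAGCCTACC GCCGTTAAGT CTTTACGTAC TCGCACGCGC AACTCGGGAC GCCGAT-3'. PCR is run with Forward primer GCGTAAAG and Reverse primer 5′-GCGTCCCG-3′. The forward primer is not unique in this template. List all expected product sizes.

157 bp, 146 bp

The forward primer GCGTAAAG matches the top strand at positions 26–33, 37–44.
The reverse primer's reverse complement is CGGGACGC, matching at positions 175–182.
Each forward site pairs with the reverse site to give a product ending at position 182: sizes 157, 146 bp.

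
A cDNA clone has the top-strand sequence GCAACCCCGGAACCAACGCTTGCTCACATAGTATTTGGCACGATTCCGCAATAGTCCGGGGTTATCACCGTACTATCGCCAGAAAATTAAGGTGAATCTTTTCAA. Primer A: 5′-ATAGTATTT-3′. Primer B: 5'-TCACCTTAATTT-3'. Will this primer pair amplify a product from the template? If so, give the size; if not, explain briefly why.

Primer A (ATAGTATTT) matches the top strand at positions 28–36; it acts as a forward primer.
Primer B's reverse complement is AAATTAAGGTGA, matching the top strand at positions 84–95; it acts as a reverse primer.
The 3' ends face each other across positions 28–95, giving a 68 bp product.

Yes — a 68 bp product.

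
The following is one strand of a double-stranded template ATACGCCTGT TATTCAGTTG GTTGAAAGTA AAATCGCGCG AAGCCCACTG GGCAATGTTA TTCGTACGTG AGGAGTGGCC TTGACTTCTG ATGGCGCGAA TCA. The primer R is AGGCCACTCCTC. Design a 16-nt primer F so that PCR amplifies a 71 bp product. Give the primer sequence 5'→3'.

The reverse primer's reverse complement GAGGAGTGGCCT matches the template at positions 70–81, so the product ends at position 81.
A 71 bp product then starts at position 81 − 71 + 1 = 11.
The forward primer is identical to the top strand there: TATTCAGTTGGTTGAA.

5'-TATTCAGTTGGTTGAA-3'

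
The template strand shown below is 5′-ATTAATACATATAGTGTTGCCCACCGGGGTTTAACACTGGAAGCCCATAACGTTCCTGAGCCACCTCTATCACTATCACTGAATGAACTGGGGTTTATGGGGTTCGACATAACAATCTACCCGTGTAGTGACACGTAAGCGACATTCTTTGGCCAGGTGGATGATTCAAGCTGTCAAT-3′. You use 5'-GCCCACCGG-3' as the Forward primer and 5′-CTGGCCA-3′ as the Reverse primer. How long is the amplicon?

Forward primer GCCCACCGG is found on the top strand at positions 19–27.
Reverse complement of the reverse primer: TGGCCAG. This occurs on the top strand at positions 150–156.
Product length = (reverse-primer end) − (forward-primer start) + 1 = 156 − 19 + 1 = 138 bp.

138 bp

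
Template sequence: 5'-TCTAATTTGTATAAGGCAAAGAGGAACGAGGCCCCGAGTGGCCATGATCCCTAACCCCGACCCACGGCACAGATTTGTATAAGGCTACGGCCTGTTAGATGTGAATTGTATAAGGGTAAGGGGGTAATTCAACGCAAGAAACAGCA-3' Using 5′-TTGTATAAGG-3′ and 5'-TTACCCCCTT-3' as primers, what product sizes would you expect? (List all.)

The forward primer TTGTATAAGG matches the top strand at positions 7–16, 75–84, 106–115.
The reverse primer's reverse complement is AAGGGGGTAA, matching at positions 118–127.
Each forward site pairs with the reverse site to give a product ending at position 127: sizes 121, 53, 22 bp.

121 bp, 53 bp, 22 bp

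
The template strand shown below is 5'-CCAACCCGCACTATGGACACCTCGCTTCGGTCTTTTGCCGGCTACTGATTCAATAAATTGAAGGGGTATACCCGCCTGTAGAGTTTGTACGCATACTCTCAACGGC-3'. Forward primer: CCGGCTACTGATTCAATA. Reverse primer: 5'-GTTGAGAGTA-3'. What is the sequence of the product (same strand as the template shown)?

5'-CCGGCTACTGATTCAATAAATTGAAGGGGTATACCCGCCTGTAGAGTTTGTACGCATACTCTCAAC-3'

Scanning the template, CCGGCTACTGATTCAATA occurs at positions 38–55; this primer anneals to the bottom strand there with its 3' end pointing downstream.
Taking the reverse complement of GTTGAGAGTA gives TACTCTCAAC, found at positions 94–103 on the template; the primer anneals here to the top strand with its 3' end pointing upstream.
The product is the template from position 38 through 103 (66 bp).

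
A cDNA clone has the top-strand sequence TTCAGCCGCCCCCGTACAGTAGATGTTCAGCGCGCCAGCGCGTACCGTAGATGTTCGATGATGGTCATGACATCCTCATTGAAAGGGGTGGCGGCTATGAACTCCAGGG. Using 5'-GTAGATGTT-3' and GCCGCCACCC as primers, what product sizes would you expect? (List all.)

The forward primer GTAGATGTT matches the top strand at positions 19–27, 47–55.
The reverse primer's reverse complement is GGGTGGCGGC, matching at positions 86–95.
Each forward site pairs with the reverse site to give a product ending at position 95: sizes 77, 49 bp.

77 bp, 49 bp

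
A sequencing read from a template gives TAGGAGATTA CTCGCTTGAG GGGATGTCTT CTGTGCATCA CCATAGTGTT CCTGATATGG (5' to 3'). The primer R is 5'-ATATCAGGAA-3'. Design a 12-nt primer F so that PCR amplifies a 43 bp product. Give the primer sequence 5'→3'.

5'-TTGAGGGGATGT-3'

The reverse primer's reverse complement TTCCTGATAT matches the template at positions 49–58, so the product ends at position 58.
A 43 bp product then starts at position 58 − 43 + 1 = 16.
The forward primer is identical to the top strand there: TTGAGGGGATGT.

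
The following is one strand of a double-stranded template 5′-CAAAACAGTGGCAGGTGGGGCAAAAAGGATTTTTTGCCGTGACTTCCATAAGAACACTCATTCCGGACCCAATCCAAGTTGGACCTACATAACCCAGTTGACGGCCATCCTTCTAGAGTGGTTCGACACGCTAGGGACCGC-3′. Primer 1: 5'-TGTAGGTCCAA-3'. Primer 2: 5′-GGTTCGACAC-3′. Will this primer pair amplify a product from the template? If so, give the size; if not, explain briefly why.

Primer 1 (TGTAGGTCCAA) has reverse complement TTGGACCTACA, which matches the top strand at positions 79–89; primer 1 anneals to the top strand there with its 3' end pointing upstream toward position 79.
Primer 2 (GGTTCGACAC) matches the top strand directly at positions 120–129; it anneals to the bottom strand with its 3' end pointing downstream toward position 129.
The 3' ends diverge (primer 1 extends toward position 1, primer 2 toward position 141), so the primers never converge on a shared product.

No product — the primers' 3' ends point away from each other.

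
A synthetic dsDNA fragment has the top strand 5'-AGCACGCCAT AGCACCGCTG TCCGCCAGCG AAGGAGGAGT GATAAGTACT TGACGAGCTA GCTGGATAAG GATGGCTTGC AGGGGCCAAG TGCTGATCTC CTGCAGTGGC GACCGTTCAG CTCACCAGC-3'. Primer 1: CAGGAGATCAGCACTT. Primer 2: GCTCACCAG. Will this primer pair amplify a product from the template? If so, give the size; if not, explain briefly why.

No product — the primers' 3' ends point away from each other.

Primer 1 (CAGGAGATCAGCACTT) has reverse complement AAGTGCTGATCTCCTG, which matches the top strand at positions 88–103; primer 1 anneals to the top strand there with its 3' end pointing upstream toward position 88.
Primer 2 (GCTCACCAG) matches the top strand directly at positions 120–128; it anneals to the bottom strand with its 3' end pointing downstream toward position 128.
The 3' ends diverge (primer 1 extends toward position 1, primer 2 toward position 129), so the primers never converge on a shared product.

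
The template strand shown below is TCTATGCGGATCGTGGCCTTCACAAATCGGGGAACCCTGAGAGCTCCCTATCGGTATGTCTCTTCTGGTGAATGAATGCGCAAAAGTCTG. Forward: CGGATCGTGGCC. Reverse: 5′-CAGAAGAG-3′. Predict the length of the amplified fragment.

61 bp

Scanning the template, CGGATCGTGGCC occurs at positions 7–18; this primer anneals to the bottom strand there with its 3' end pointing downstream.
The reverse primer's reverse complement is CTCTTCTG, which matches the template at positions 60–67.
The product runs from position 7 to position 67, so its length is 67 − 7 + 1 = 61 bp.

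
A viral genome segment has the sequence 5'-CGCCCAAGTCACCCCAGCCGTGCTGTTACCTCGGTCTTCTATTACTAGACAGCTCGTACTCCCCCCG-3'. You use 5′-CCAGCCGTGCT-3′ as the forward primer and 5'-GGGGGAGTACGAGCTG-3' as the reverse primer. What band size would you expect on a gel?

52 bp

Scanning the template, CCAGCCGTGCT occurs at positions 14–24; this primer anneals to the bottom strand there with its 3' end pointing downstream.
The reverse primer's reverse complement is CAGCTCGTACTCCCCC, which matches the template at positions 50–65.
The product runs from position 14 to position 65, so its length is 65 − 14 + 1 = 52 bp.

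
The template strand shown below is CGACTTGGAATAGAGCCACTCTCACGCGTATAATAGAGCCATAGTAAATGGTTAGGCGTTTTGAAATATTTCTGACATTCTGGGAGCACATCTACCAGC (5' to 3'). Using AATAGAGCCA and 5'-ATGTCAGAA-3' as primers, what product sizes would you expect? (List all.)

70 bp, 47 bp

The forward primer AATAGAGCCA matches the top strand at positions 9–18, 32–41.
The reverse primer's reverse complement is TTCTGACAT, matching at positions 70–78.
Each forward site pairs with the reverse site to give a product ending at position 78: sizes 70, 47 bp.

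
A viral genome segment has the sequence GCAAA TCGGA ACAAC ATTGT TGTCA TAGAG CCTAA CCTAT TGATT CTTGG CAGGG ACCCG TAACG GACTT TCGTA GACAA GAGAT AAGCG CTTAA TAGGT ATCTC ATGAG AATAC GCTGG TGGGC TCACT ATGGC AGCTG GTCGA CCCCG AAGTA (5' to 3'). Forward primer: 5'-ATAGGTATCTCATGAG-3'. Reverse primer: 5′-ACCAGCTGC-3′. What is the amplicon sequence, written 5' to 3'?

The forward primer matches the template at positions 95–110.
The reverse primer's reverse complement is GCAGCTGGT, which matches the template at positions 134–142.
The product is the template from position 95 through 142 (48 bp).

5'-ATAGGTATCTCATGAGAATACGCTGGTGGGCTCACTATGGCAGCTGGT-3'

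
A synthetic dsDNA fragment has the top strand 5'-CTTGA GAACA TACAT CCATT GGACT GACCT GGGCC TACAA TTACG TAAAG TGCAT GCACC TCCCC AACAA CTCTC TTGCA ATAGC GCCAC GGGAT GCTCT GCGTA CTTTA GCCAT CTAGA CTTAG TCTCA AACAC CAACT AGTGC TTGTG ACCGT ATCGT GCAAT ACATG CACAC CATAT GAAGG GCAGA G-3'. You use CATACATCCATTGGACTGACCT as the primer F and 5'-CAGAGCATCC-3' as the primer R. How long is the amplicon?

93 bp

The forward primer matches the template at positions 9–30.
Reverse complement of the reverse primer: GGATGCTCTG. This occurs on the top strand at positions 92–101.
The product runs from position 9 to position 101, so its length is 101 − 9 + 1 = 93 bp.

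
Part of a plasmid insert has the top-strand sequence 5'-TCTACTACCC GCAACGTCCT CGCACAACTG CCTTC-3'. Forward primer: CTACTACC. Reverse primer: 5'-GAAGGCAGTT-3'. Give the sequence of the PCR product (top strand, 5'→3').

The forward primer matches the template at positions 2–9.
Reverse complement of the reverse primer: AACTGCCTTC. This occurs on the top strand at positions 26–35.
The product is the template from position 2 through 35 (34 bp).

5'-CTACTACCCGCAACGTCCTCGCACAACTGCCTTC-3'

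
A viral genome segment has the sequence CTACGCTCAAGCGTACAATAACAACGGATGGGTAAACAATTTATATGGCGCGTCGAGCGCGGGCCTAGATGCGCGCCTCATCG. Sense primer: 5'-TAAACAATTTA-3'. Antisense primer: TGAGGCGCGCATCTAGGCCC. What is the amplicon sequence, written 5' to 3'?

5'-TAAACAATTTATATGGCGCGTCGAGCGCGGGCCTAGATGCGCGCCTCA-3'

The forward primer matches the template at positions 33–43.
Taking the reverse complement of TGAGGCGCGCATCTAGGCCC gives GGGCCTAGATGCGCGCCTCA, found at positions 61–80 on the template; the primer anneals here to the top strand with its 3' end pointing upstream.
The product is the template from position 33 through 80 (48 bp).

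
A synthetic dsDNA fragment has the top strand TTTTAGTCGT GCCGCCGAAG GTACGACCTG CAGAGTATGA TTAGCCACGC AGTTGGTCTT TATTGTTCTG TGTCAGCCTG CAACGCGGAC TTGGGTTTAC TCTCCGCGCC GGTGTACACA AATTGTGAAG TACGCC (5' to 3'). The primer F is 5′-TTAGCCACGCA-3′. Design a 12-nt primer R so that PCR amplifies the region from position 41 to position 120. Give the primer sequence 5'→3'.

5'-TGTGTACACCGG-3'

The product's 3' end on the top strand is position 120.
The reverse primer anneals to the top strand over positions 109–120, i.e. to CCGGTGTACACA.
Its sequence written 5'→3' is the reverse complement: TGTGTACACCGG.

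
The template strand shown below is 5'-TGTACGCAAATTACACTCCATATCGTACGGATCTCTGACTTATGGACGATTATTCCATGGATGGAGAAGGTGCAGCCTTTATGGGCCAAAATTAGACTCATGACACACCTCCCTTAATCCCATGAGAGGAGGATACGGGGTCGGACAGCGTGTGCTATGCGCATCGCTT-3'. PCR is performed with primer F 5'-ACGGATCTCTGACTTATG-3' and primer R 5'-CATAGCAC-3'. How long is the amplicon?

The forward primer matches the template at positions 27–44.
Reverse complement of the reverse primer: GTGCTATG. This occurs on the top strand at positions 152–159.
Amplicon spans positions 27–159: 133 bp.

133 bp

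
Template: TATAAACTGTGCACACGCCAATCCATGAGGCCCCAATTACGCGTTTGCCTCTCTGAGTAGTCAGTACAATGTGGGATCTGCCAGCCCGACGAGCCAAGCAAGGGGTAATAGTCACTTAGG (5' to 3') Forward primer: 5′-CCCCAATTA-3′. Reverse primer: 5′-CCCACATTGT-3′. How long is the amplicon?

The forward primer matches the template at positions 31–39.
Taking the reverse complement of CCCACATTGT gives ACAATGTGGG, found at positions 66–75 on the template; the primer anneals here to the top strand with its 3' end pointing upstream.
Amplicon spans positions 31–75: 45 bp.

45 bp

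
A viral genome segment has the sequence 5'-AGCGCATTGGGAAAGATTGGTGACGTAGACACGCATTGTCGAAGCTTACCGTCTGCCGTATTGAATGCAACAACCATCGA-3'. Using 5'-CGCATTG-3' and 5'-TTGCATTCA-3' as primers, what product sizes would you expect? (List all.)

68 bp, 39 bp

The forward primer CGCATTG matches the top strand at positions 3–9, 32–38.
The reverse primer's reverse complement is TGAATGCAA, matching at positions 62–70.
Each forward site pairs with the reverse site to give a product ending at position 70: sizes 68, 39 bp.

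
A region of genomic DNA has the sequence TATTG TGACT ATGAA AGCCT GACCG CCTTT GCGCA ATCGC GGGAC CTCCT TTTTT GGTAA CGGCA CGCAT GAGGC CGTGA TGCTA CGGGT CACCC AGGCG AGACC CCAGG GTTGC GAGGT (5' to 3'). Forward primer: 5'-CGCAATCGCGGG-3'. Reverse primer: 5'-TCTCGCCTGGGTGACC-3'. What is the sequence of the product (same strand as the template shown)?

Forward primer CGCAATCGCGGG is found on the top strand at positions 32–43.
Reverse complement of the reverse primer: GGTCACCCAGGCGAGA. This occurs on the top strand at positions 88–103.
The product is the template from position 32 through 103 (72 bp).

5'-CGCAATCGCGGGACCTCCTTTTTTGGTAACGGCACGCATGAGGCCGTGATGCTACGGGTCACCCAGGCGAGA-3'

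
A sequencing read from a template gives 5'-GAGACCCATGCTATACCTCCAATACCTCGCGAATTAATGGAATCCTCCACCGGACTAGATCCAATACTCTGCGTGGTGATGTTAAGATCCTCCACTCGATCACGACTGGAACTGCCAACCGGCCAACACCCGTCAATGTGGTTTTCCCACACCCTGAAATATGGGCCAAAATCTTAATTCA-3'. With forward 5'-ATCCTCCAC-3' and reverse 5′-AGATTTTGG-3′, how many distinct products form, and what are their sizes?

The forward primer ATCCTCCAC matches the top strand at positions 42–50, 87–95.
The reverse primer's reverse complement is CCAAAATCT, matching at positions 166–174.
Each forward site pairs with the reverse site to give a product ending at position 174: sizes 133, 88 bp.

Two products: 133 bp, 88 bp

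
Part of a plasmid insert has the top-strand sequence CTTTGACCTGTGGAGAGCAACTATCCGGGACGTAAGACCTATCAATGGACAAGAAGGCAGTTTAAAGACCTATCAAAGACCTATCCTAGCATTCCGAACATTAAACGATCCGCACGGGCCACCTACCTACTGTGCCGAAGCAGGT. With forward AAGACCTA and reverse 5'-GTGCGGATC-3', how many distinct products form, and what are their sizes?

Three products: 82 bp, 51 bp, 40 bp

The forward primer AAGACCTA matches the top strand at positions 34–41, 65–72, 76–83.
The reverse primer's reverse complement is GATCCGCAC, matching at positions 107–115.
Each forward site pairs with the reverse site to give a product ending at position 115: sizes 82, 51, 40 bp.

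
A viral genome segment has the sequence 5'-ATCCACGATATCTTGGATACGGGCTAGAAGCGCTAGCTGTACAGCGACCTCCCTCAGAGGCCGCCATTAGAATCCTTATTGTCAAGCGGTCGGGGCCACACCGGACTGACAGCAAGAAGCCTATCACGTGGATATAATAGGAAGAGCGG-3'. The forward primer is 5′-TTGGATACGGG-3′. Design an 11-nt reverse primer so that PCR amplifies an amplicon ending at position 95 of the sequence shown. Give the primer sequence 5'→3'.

The forward primer binds at positions 13–23; the product's 3' end on the top strand is position 95.
The reverse primer anneals to the top strand over positions 85–95, i.e. to AGCGGTCGGGG.
Its sequence written 5'→3' is the reverse complement: CCCCGACCGCT.

5'-CCCCGACCGCT-3'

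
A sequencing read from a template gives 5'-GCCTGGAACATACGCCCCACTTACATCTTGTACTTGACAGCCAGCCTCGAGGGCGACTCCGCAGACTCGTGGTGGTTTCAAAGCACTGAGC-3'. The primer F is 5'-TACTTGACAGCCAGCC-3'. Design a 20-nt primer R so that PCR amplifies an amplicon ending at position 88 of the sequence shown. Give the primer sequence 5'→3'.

The forward primer binds at positions 31–46; the product's 3' end on the top strand is position 88.
The reverse primer anneals to the top strand over positions 69–88, i.e. to GTGGTGGTTTCAAAGCACTG.
Its sequence written 5'→3' is the reverse complement: CAGTGCTTTGAAACCACCAC.

5'-CAGTGCTTTGAAACCACCAC-3'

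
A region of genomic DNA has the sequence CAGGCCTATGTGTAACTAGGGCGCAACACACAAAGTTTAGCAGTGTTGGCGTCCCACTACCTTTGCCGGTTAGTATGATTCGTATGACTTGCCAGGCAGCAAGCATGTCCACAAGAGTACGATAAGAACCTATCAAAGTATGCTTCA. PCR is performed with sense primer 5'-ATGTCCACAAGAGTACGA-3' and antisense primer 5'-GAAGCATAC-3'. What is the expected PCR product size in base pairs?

The forward primer matches the template at positions 105–122.
Taking the reverse complement of GAAGCATAC gives GTATGCTTC, found at positions 138–146 on the template; the primer anneals here to the top strand with its 3' end pointing upstream.
The product runs from position 105 to position 146, so its length is 146 − 105 + 1 = 42 bp.

42 bp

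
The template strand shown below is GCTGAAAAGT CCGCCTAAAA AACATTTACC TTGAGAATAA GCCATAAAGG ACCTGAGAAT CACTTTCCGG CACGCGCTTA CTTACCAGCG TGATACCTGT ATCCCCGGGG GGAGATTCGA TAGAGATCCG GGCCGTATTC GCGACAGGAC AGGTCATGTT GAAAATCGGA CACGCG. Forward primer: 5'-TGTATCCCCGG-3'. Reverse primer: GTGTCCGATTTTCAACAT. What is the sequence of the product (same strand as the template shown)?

Scanning the template, TGTATCCCCGG occurs at positions 98–108; this primer anneals to the bottom strand there with its 3' end pointing downstream.
Taking the reverse complement of GTGTCCGATTTTCAACAT gives ATGTTGAAAATCGGACAC, found at positions 156–173 on the template; the primer anneals here to the top strand with its 3' end pointing upstream.
The product is the template from position 98 through 173 (76 bp).

5'-TGTATCCCCGGGGGGAGATTCGATAGAGATCCGGGCCGTATTCGCGACAGGACAGGTCATGTTGAAAATCGGACAC-3'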